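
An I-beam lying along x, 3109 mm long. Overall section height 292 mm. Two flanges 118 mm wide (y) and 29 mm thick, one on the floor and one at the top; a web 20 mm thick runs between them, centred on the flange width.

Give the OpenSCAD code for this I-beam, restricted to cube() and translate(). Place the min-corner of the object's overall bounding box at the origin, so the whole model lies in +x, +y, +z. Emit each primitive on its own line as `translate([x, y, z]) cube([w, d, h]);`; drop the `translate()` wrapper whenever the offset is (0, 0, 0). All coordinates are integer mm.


cube([3109, 118, 29]);
translate([0, 49, 29]) cube([3109, 20, 234]);
translate([0, 0, 263]) cube([3109, 118, 29]);


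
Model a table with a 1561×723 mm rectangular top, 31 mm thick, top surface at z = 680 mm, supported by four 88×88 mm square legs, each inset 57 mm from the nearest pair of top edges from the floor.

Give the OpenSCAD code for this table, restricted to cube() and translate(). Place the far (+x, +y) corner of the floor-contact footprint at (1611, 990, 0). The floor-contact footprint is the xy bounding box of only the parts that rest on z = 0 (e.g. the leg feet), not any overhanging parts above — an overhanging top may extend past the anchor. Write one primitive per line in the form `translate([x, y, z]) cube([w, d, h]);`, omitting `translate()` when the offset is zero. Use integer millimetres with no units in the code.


translate([107, 324, 649]) cube([1561, 723, 31]);
translate([164, 381, 0]) cube([88, 88, 649]);
translate([1523, 381, 0]) cube([88, 88, 649]);
translate([164, 902, 0]) cube([88, 88, 649]);
translate([1523, 902, 0]) cube([88, 88, 649]);


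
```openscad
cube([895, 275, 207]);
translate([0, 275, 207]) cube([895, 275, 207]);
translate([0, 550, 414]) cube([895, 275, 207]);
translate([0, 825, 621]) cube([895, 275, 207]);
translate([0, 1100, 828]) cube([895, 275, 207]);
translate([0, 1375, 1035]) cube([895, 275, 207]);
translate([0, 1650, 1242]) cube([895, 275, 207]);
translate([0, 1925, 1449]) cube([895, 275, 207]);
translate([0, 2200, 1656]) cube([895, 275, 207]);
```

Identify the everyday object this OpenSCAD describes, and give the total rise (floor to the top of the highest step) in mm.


A staircase. The total rise is 1863 mm.

9 identical blocks, each offset up and back from the previous — a staircase. Each step is 207 mm tall and there are 9 of them, so the total rise is 9 × 207 = 1863 mm.


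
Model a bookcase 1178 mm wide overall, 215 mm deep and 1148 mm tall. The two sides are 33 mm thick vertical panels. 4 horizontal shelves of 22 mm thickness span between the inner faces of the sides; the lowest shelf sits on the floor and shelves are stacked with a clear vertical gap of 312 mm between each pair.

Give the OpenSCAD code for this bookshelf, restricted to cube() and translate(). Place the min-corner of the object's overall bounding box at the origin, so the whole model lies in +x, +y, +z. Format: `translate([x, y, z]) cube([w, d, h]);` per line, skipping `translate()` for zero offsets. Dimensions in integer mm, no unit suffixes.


cube([33, 215, 1148]);
translate([1145, 0, 0]) cube([33, 215, 1148]);
translate([33, 0, 0]) cube([1112, 215, 22]);
translate([33, 0, 334]) cube([1112, 215, 22]);
translate([33, 0, 668]) cube([1112, 215, 22]);
translate([33, 0, 1002]) cube([1112, 215, 22]);


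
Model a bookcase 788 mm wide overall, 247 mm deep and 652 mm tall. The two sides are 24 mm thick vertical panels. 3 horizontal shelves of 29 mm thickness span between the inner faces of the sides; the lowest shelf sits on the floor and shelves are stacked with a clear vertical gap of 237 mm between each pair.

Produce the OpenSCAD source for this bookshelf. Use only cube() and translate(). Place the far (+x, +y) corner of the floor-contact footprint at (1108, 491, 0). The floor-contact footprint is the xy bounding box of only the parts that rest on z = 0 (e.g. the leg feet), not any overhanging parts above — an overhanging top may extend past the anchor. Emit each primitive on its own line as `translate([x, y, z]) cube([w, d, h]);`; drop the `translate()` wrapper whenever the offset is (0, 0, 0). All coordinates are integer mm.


translate([320, 244, 0]) cube([24, 247, 652]);
translate([1084, 244, 0]) cube([24, 247, 652]);
translate([344, 244, 0]) cube([740, 247, 29]);
translate([344, 244, 266]) cube([740, 247, 29]);
translate([344, 244, 532]) cube([740, 247, 29]);


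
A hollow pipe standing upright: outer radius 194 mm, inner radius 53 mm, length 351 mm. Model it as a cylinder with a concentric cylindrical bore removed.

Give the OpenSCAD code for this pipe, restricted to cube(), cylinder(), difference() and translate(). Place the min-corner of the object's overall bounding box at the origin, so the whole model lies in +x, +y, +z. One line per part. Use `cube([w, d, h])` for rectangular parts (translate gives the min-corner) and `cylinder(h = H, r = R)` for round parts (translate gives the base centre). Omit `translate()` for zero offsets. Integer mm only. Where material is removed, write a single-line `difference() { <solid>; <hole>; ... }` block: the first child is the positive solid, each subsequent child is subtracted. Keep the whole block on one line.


difference() { translate([194, 194, 0]) cylinder(h = 351, r = 194); translate([194, 194, 0]) cylinder(h = 351, r = 53); }


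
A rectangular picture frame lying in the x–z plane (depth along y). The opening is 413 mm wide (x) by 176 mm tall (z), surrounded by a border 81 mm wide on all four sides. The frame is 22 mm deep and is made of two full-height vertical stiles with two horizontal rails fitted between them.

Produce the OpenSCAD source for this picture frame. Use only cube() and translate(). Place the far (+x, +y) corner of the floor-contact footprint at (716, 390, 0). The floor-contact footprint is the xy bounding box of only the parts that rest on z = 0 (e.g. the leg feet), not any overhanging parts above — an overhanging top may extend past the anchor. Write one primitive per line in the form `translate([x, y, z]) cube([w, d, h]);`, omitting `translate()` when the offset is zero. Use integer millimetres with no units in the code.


translate([141, 368, 0]) cube([81, 22, 338]);
translate([635, 368, 0]) cube([81, 22, 338]);
translate([222, 368, 0]) cube([413, 22, 81]);
translate([222, 368, 257]) cube([413, 22, 81]);


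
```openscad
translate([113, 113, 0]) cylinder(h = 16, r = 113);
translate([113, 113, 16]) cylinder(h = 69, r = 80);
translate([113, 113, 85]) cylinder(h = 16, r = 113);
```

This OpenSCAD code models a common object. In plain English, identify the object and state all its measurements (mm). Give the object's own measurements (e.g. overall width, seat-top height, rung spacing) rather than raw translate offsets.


A spool: two coaxial disc flanges of radius 113 mm and thickness 16 mm, joined by a core cylinder of radius 80 mm and height 69 mm. The lower flange rests on z = 0 and the three cylinders share a vertical axis.


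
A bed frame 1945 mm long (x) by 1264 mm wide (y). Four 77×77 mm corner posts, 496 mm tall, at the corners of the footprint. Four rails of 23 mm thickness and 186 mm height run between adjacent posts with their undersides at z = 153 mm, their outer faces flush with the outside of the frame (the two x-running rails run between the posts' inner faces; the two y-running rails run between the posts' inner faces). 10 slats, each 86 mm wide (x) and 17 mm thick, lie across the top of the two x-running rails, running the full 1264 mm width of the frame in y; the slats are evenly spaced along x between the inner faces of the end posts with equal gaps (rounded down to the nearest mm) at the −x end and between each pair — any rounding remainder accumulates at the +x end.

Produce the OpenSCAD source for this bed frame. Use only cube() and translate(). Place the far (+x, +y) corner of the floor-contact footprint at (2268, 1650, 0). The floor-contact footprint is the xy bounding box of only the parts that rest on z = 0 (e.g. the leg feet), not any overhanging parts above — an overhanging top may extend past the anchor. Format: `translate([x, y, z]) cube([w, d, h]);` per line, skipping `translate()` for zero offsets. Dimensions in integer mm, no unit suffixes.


translate([323, 386, 0]) cube([77, 77, 496]);
translate([323, 1573, 0]) cube([77, 77, 496]);
translate([2191, 386, 0]) cube([77, 77, 496]);
translate([2191, 1573, 0]) cube([77, 77, 496]);
translate([400, 386, 153]) cube([1791, 23, 186]);
translate([400, 1627, 153]) cube([1791, 23, 186]);
translate([323, 463, 153]) cube([23, 1110, 186]);
translate([2245, 463, 153]) cube([23, 1110, 186]);
translate([484, 386, 339]) cube([86, 1264, 17]);
translate([654, 386, 339]) cube([86, 1264, 17]);
translate([824, 386, 339]) cube([86, 1264, 17]);
translate([994, 386, 339]) cube([86, 1264, 17]);
translate([1164, 386, 339]) cube([86, 1264, 17]);
translate([1334, 386, 339]) cube([86, 1264, 17]);
translate([1504, 386, 339]) cube([86, 1264, 17]);
translate([1674, 386, 339]) cube([86, 1264, 17]);
translate([1844, 386, 339]) cube([86, 1264, 17]);
translate([2014, 386, 339]) cube([86, 1264, 17]);


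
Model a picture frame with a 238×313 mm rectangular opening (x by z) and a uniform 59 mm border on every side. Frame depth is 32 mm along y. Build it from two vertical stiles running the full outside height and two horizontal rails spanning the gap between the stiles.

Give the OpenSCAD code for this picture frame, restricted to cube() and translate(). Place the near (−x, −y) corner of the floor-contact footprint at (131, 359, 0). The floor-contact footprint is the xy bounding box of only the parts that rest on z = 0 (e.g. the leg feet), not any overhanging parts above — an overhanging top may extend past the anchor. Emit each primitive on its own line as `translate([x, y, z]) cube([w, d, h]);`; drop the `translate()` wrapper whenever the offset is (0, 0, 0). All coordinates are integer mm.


translate([131, 359, 0]) cube([59, 32, 431]);
translate([428, 359, 0]) cube([59, 32, 431]);
translate([190, 359, 0]) cube([238, 32, 59]);
translate([190, 359, 372]) cube([238, 32, 59]);


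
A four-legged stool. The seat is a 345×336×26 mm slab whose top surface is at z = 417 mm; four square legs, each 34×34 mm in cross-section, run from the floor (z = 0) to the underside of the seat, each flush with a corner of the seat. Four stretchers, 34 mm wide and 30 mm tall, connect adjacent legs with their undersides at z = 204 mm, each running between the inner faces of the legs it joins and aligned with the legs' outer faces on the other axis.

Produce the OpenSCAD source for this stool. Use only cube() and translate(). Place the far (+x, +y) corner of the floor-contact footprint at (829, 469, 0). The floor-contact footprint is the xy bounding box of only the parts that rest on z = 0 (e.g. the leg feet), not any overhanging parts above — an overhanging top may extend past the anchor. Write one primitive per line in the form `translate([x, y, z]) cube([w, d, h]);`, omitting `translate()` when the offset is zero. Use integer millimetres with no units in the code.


translate([484, 133, 391]) cube([345, 336, 26]);
translate([484, 133, 0]) cube([34, 34, 391]);
translate([795, 133, 0]) cube([34, 34, 391]);
translate([484, 435, 0]) cube([34, 34, 391]);
translate([795, 435, 0]) cube([34, 34, 391]);
translate([518, 133, 204]) cube([277, 34, 30]);
translate([518, 435, 204]) cube([277, 34, 30]);
translate([484, 167, 204]) cube([34, 268, 30]);
translate([795, 167, 204]) cube([34, 268, 30]);


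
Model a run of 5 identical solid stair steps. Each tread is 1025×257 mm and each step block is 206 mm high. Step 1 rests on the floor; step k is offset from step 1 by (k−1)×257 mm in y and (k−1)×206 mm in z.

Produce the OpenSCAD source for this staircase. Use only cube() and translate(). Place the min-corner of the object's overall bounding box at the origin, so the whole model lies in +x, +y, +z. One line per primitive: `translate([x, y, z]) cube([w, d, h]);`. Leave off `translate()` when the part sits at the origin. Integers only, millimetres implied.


cube([1025, 257, 206]);
translate([0, 257, 206]) cube([1025, 257, 206]);
translate([0, 514, 412]) cube([1025, 257, 206]);
translate([0, 771, 618]) cube([1025, 257, 206]);
translate([0, 1028, 824]) cube([1025, 257, 206]);


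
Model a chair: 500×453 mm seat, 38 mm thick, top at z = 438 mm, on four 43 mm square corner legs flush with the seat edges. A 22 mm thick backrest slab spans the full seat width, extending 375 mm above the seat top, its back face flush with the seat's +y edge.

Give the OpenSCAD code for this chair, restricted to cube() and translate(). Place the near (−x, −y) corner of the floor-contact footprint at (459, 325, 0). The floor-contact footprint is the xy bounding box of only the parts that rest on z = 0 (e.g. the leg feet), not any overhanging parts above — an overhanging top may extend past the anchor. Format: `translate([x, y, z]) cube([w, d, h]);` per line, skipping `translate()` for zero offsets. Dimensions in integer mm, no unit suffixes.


translate([459, 325, 400]) cube([500, 453, 38]);
translate([459, 325, 0]) cube([43, 43, 400]);
translate([916, 325, 0]) cube([43, 43, 400]);
translate([459, 735, 0]) cube([43, 43, 400]);
translate([916, 735, 0]) cube([43, 43, 400]);
translate([459, 756, 438]) cube([500, 22, 375]);


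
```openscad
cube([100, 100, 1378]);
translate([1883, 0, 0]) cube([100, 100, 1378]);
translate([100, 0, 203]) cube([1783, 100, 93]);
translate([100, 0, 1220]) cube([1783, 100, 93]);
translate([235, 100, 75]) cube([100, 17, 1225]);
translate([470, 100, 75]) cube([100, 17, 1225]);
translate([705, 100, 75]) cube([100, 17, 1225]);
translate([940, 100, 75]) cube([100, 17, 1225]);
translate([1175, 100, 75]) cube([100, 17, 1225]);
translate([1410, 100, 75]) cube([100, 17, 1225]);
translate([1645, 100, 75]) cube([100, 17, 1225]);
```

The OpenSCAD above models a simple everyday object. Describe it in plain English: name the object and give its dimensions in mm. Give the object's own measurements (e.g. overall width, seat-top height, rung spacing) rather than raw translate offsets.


A fence section. Two 100×100 mm posts, 1378 mm tall, stand on the floor with a clear span of 1783 mm between their inner faces. Two horizontal rails of 100×93 mm section span the gap between the posts with their undersides at z = 203 mm and z = 1220 mm, flush with the posts' −y face. 7 pickets, each 100 mm wide, 17 mm thick and 1225 mm tall, are fixed to the +y face of the rails with their bottoms at z = 75 mm, spaced across the span with a 135 mm gap after the −x post and between neighbouring pickets, with 138 mm left before the +x post.


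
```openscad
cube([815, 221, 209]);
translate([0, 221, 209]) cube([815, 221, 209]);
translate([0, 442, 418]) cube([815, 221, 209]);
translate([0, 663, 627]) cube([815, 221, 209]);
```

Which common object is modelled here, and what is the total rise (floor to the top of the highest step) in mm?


A staircase. The total rise is 836 mm.

4 identical blocks, each offset up and back from the previous — a staircase. Each step is 209 mm tall and there are 4 of them, so the total rise is 4 × 209 = 836 mm.


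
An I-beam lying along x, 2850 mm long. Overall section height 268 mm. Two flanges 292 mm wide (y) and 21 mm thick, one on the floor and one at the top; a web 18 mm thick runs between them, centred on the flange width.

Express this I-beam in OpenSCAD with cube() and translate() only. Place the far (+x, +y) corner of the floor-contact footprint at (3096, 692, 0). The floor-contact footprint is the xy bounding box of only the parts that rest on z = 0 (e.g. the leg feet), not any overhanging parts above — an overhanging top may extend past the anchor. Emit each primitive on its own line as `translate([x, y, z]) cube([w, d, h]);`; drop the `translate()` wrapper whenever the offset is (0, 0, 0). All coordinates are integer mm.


translate([246, 400, 0]) cube([2850, 292, 21]);
translate([246, 537, 21]) cube([2850, 18, 226]);
translate([246, 400, 247]) cube([2850, 292, 21]);


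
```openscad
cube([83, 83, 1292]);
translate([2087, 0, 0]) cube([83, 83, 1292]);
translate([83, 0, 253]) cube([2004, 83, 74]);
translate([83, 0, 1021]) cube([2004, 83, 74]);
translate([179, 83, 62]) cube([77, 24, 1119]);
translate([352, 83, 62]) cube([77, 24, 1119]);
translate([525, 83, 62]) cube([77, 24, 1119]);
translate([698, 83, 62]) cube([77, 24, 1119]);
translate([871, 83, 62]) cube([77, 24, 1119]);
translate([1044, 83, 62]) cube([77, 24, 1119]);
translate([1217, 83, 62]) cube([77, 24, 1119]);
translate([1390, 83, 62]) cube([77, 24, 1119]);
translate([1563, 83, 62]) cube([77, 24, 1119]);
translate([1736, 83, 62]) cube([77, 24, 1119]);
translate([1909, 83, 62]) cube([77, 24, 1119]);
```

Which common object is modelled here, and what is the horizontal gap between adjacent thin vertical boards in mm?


A fence section. The picket gap is 96 mm.

Two posts, two rails, 11 pickets — a fence section. Span 2004 mm holds 11 pickets of 77 mm with 12 equal gaps: ⌊(2004 − 11·77) / 12⌋ = 96 mm.


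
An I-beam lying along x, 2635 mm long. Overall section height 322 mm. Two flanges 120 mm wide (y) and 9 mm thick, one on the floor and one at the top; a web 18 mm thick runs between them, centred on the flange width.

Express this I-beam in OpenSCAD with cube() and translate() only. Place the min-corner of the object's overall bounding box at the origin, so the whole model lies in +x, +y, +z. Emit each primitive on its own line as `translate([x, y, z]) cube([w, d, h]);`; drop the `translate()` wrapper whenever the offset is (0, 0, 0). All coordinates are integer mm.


cube([2635, 120, 9]);
translate([0, 51, 9]) cube([2635, 18, 304]);
translate([0, 0, 313]) cube([2635, 120, 9]);


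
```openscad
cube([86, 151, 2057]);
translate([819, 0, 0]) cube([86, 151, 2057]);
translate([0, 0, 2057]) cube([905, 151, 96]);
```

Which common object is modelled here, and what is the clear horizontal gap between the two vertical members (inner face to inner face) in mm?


A door frame. The clear opening width is 733 mm.

Two 2057 mm tall posts with a header on top — a door frame. The left jamb is 86 mm wide at x = 0; the right jamb starts at x = 819. The clear opening is 819 − 86 = 733 mm.


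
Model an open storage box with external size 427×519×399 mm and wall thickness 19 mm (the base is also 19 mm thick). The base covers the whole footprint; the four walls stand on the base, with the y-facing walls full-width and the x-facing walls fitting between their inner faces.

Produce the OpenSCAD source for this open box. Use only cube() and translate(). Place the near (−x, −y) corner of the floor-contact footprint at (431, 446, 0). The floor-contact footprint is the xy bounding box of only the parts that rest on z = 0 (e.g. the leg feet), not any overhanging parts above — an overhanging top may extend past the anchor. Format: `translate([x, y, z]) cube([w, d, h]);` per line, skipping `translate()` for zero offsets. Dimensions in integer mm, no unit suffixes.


translate([431, 446, 0]) cube([427, 519, 19]);
translate([431, 446, 19]) cube([427, 19, 380]);
translate([431, 946, 19]) cube([427, 19, 380]);
translate([431, 465, 19]) cube([19, 481, 380]);
translate([839, 465, 19]) cube([19, 481, 380]);


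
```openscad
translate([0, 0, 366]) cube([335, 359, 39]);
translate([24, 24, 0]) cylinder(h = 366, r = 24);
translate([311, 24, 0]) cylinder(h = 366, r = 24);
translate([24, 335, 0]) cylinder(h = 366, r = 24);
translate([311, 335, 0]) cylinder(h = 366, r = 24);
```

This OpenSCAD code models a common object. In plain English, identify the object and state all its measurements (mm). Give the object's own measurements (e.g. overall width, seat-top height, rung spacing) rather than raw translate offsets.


A four-legged stool. The seat is a 335×359×39 mm slab whose top surface is at z = 405 mm; four round legs, each 48 mm in diameter, run from the floor (z = 0) to the underside of the seat, each leg's axis is inset half a diameter from the nearest pair of seat edges (so the leg's bounding box is flush with the corner).


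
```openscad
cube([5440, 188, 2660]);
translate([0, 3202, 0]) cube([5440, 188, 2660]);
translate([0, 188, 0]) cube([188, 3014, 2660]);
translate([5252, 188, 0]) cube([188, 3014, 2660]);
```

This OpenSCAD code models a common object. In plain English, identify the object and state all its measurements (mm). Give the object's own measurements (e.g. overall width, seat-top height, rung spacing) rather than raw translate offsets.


The wall frame of a small rectangular building: four walls, each 2660 mm tall and 188 mm thick, enclosing a footprint 5440 mm (x) by 3390 mm (y) outside-to-outside, with no floor or roof. The front and back walls (the −y and +y sides) span the full width; the two side walls fit between them.


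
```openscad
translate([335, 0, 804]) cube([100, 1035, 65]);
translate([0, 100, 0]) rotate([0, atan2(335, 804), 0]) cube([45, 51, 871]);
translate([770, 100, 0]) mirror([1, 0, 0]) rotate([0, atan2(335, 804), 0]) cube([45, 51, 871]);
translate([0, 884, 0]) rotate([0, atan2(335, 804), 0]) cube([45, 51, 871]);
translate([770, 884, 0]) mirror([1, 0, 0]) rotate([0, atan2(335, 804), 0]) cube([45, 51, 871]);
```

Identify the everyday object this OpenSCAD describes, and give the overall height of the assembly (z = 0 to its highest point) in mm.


A sawhorse. The overall height is 869 mm.

A beam across two mirrored pairs of raked legs — a sawhorse. The beam's underside is at z = 804 (matching the legs' vertical rise in atan2(335, 804)) and the beam is 65 mm tall, so its top is at 804 + 65 = 869 mm. The raked legs top out at the beam's underside, so that is the highest point.


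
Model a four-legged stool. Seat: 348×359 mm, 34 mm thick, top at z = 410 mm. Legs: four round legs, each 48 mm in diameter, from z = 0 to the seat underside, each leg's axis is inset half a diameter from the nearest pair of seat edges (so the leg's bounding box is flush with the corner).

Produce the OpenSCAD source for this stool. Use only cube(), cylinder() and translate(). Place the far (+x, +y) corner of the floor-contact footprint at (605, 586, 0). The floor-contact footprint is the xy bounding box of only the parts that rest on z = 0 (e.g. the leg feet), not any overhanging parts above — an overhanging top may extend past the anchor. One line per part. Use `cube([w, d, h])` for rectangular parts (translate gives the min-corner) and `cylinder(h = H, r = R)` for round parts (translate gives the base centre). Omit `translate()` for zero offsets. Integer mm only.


translate([257, 227, 376]) cube([348, 359, 34]);
translate([281, 251, 0]) cylinder(h = 376, r = 24);
translate([581, 251, 0]) cylinder(h = 376, r = 24);
translate([281, 562, 0]) cylinder(h = 376, r = 24);
translate([581, 562, 0]) cylinder(h = 376, r = 24);


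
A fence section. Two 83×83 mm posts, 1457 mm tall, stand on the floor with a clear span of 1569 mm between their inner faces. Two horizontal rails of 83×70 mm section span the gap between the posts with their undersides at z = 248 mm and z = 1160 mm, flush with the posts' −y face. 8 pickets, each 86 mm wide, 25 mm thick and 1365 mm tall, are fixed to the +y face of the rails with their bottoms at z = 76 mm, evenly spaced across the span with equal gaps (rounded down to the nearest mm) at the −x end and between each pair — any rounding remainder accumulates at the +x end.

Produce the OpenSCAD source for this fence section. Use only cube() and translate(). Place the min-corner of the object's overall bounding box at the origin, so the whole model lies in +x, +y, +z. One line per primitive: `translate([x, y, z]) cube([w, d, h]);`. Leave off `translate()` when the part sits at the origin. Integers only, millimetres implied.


cube([83, 83, 1457]);
translate([1652, 0, 0]) cube([83, 83, 1457]);
translate([83, 0, 248]) cube([1569, 83, 70]);
translate([83, 0, 1160]) cube([1569, 83, 70]);
translate([180, 83, 76]) cube([86, 25, 1365]);
translate([363, 83, 76]) cube([86, 25, 1365]);
translate([546, 83, 76]) cube([86, 25, 1365]);
translate([729, 83, 76]) cube([86, 25, 1365]);
translate([912, 83, 76]) cube([86, 25, 1365]);
translate([1095, 83, 76]) cube([86, 25, 1365]);
translate([1278, 83, 76]) cube([86, 25, 1365]);
translate([1461, 83, 76]) cube([86, 25, 1365]);


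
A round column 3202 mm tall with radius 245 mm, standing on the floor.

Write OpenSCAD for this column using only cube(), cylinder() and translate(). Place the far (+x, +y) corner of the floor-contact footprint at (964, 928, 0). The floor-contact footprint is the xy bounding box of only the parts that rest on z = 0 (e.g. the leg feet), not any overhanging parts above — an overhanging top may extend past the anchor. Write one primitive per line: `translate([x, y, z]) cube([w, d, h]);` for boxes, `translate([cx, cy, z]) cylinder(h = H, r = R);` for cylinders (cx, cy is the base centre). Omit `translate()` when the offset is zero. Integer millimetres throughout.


translate([719, 683, 0]) cylinder(h = 3202, r = 245);


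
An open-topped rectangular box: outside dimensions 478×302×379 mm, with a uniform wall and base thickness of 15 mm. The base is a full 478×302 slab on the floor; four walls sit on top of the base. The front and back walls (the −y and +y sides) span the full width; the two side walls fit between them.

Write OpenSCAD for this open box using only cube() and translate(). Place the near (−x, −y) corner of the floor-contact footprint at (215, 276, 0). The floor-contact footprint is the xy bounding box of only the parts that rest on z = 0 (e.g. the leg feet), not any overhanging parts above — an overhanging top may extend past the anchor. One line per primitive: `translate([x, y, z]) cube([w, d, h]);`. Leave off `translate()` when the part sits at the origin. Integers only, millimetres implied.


translate([215, 276, 0]) cube([478, 302, 15]);
translate([215, 276, 15]) cube([478, 15, 364]);
translate([215, 563, 15]) cube([478, 15, 364]);
translate([215, 291, 15]) cube([15, 272, 364]);
translate([678, 291, 15]) cube([15, 272, 364]);


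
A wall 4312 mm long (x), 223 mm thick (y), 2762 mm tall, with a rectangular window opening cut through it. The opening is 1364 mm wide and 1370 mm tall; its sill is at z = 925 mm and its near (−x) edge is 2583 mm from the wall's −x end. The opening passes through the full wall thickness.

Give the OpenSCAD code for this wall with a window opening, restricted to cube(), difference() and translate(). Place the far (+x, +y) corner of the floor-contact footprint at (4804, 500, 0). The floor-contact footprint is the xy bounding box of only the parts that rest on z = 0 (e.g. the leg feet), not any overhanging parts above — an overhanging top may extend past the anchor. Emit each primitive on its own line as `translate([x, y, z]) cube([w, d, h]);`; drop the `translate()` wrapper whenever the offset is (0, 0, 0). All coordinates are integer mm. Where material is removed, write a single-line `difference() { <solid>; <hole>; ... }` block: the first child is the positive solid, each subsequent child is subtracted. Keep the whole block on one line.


difference() { translate([492, 277, 0]) cube([4312, 223, 2762]); translate([3075, 277, 925]) cube([1364, 223, 1370]); }


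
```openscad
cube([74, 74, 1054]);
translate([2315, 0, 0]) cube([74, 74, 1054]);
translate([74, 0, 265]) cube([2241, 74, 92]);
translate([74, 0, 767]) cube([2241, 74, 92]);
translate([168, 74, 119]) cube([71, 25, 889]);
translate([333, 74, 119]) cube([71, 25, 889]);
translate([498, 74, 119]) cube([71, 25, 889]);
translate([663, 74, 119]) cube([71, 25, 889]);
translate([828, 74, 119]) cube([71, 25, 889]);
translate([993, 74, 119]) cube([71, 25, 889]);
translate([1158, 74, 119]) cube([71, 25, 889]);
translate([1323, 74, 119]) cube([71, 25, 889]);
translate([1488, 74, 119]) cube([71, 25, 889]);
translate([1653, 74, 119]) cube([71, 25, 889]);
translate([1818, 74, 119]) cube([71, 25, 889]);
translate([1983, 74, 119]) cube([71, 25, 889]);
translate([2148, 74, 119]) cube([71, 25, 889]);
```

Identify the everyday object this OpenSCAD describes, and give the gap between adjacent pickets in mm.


A fence section. The picket gap is 94 mm.

Two posts, two rails, 13 pickets — a fence section. Span 2241 mm holds 13 pickets of 71 mm with 14 equal gaps: ⌊(2241 − 13·71) / 14⌋ = 94 mm.


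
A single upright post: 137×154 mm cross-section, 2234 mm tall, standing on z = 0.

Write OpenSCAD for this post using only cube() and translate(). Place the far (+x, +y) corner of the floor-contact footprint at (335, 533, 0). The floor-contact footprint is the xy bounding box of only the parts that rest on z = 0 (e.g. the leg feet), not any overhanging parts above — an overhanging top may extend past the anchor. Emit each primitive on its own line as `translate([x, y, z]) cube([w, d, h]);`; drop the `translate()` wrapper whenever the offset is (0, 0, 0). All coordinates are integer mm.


translate([198, 379, 0]) cube([137, 154, 2234]);


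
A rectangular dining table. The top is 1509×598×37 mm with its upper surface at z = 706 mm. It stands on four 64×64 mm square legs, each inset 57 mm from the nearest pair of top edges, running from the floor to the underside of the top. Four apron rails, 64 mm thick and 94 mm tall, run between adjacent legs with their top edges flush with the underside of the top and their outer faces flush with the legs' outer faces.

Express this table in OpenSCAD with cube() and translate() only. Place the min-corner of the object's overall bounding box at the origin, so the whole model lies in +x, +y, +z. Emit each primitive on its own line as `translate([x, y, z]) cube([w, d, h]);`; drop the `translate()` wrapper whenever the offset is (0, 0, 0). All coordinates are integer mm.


// leg_h = 706 - 37 = 669
// apron z = 669 - 94 = 575
translate([0, 0, 669]) cube([1509, 598, 37]);
translate([57, 57, 0]) cube([64, 64, 669]);
translate([1388, 57, 0]) cube([64, 64, 669]);
translate([57, 477, 0]) cube([64, 64, 669]);
translate([1388, 477, 0]) cube([64, 64, 669]);
translate([121, 57, 575]) cube([1267, 64, 94]);
translate([121, 477, 575]) cube([1267, 64, 94]);
translate([57, 121, 575]) cube([64, 356, 94]);
translate([1388, 121, 575]) cube([64, 356, 94]);


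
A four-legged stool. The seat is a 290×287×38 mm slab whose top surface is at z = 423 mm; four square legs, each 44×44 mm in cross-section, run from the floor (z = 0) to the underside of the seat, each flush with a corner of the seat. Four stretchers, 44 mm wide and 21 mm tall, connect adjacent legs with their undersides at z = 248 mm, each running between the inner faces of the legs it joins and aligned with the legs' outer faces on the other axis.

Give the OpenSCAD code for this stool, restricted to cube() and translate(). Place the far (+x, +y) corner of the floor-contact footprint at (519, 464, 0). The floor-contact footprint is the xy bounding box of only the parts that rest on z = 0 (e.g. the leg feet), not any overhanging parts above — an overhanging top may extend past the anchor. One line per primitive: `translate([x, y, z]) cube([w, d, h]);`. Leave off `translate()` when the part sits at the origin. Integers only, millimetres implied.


translate([229, 177, 385]) cube([290, 287, 38]);
translate([229, 177, 0]) cube([44, 44, 385]);
translate([475, 177, 0]) cube([44, 44, 385]);
translate([229, 420, 0]) cube([44, 44, 385]);
translate([475, 420, 0]) cube([44, 44, 385]);
translate([273, 177, 248]) cube([202, 44, 21]);
translate([273, 420, 248]) cube([202, 44, 21]);
translate([229, 221, 248]) cube([44, 199, 21]);
translate([475, 221, 248]) cube([44, 199, 21]);


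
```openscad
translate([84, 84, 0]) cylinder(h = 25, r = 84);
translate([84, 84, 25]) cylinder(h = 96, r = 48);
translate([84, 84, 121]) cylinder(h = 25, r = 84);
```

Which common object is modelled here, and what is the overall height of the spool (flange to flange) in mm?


A spool. The overall height is 146 mm.

Three coaxial cylinders, large–small–large — a spool. Two 25 mm flanges and a 96 mm core give 25 + 96 + 25 = 146 mm.


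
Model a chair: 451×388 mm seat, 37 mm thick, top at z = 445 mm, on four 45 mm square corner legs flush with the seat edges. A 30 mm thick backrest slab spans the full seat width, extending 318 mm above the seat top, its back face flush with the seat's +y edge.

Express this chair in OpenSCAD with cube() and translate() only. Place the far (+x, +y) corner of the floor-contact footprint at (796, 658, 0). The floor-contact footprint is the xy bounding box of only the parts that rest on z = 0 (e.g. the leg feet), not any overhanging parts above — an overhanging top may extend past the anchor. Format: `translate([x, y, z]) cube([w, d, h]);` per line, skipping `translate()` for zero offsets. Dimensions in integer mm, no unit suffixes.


translate([345, 270, 408]) cube([451, 388, 37]);
translate([345, 270, 0]) cube([45, 45, 408]);
translate([751, 270, 0]) cube([45, 45, 408]);
translate([345, 613, 0]) cube([45, 45, 408]);
translate([751, 613, 0]) cube([45, 45, 408]);
translate([345, 628, 445]) cube([451, 30, 318]);


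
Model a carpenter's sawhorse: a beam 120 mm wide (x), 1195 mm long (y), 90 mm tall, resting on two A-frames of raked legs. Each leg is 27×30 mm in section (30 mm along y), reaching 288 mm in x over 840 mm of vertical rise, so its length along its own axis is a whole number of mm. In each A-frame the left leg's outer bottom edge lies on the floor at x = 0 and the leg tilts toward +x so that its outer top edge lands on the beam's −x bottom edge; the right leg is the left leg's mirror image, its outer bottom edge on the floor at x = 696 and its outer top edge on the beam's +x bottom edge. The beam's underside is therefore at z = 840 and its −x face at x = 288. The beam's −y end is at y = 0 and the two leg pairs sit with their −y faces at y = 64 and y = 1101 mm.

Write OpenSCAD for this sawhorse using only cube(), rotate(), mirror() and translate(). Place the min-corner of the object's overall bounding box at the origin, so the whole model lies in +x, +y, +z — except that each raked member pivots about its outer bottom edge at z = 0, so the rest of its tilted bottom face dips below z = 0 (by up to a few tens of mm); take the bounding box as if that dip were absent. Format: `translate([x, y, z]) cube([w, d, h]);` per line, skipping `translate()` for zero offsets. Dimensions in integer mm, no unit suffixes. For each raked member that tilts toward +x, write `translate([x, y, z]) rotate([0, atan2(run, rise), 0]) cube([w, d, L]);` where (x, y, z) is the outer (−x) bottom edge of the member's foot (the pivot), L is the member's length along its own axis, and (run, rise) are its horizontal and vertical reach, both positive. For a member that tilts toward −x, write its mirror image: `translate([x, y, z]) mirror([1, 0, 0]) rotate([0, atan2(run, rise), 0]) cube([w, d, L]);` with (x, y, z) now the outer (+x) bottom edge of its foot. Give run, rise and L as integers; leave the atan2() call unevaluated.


// leg length = √(288² + 840²) = 888
// right-leg outer foot x = 2·288 + 120 = 696
// beam min-corner = (288, 0, 840)
translate([288, 0, 840]) cube([120, 1195, 90]);
translate([0, 64, 0]) rotate([0, atan2(288, 840), 0]) cube([27, 30, 888]);
translate([696, 64, 0]) mirror([1, 0, 0]) rotate([0, atan2(288, 840), 0]) cube([27, 30, 888]);
translate([0, 1101, 0]) rotate([0, atan2(288, 840), 0]) cube([27, 30, 888]);
translate([696, 1101, 0]) mirror([1, 0, 0]) rotate([0, atan2(288, 840), 0]) cube([27, 30, 888]);


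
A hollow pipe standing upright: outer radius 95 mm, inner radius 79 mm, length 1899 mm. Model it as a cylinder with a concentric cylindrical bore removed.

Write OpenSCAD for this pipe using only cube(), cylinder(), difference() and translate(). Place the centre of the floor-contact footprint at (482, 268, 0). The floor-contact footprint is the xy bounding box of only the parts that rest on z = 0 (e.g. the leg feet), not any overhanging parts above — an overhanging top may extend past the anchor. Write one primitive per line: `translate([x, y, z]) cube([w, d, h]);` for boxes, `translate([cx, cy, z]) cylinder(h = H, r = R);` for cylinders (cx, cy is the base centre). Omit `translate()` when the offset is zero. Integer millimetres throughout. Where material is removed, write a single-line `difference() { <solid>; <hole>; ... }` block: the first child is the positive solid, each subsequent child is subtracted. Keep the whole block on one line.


difference() { translate([482, 268, 0]) cylinder(h = 1899, r = 95); translate([482, 268, 0]) cylinder(h = 1899, r = 79); }


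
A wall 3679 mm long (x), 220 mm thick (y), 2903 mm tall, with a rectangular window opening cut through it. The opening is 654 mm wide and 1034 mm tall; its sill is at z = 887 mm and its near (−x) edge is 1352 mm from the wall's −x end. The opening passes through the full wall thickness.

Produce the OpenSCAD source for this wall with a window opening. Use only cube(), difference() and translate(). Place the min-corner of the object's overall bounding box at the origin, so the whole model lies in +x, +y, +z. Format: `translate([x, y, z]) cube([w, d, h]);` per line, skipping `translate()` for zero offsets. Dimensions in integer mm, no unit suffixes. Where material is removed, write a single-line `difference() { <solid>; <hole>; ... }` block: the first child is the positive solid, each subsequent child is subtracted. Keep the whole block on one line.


difference() { cube([3679, 220, 2903]); translate([1352, 0, 887]) cube([654, 220, 1034]); }


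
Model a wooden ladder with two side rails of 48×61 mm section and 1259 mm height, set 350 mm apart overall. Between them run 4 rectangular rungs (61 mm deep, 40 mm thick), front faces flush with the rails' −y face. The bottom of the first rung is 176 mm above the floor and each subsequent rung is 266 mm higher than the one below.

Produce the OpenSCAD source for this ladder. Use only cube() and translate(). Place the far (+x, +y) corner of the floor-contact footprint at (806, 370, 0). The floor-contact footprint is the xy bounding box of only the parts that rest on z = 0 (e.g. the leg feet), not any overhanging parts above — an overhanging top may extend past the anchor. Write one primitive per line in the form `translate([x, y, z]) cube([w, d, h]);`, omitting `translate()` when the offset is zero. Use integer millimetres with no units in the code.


translate([456, 309, 0]) cube([48, 61, 1259]);
translate([758, 309, 0]) cube([48, 61, 1259]);
translate([504, 309, 176]) cube([254, 61, 40]);
translate([504, 309, 442]) cube([254, 61, 40]);
translate([504, 309, 708]) cube([254, 61, 40]);
translate([504, 309, 974]) cube([254, 61, 40]);


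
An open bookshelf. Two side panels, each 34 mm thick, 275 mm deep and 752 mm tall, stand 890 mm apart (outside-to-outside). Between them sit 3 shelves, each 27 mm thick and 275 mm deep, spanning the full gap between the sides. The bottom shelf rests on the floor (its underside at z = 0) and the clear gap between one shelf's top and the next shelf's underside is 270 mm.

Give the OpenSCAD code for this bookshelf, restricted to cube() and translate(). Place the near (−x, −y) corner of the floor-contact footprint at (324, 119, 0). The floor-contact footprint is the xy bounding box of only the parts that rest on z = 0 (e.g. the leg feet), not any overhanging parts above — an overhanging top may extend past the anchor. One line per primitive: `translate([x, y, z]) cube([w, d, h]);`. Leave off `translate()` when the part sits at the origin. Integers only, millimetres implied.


translate([324, 119, 0]) cube([34, 275, 752]);
translate([1180, 119, 0]) cube([34, 275, 752]);
translate([358, 119, 0]) cube([822, 275, 27]);
translate([358, 119, 297]) cube([822, 275, 27]);
translate([358, 119, 594]) cube([822, 275, 27]);


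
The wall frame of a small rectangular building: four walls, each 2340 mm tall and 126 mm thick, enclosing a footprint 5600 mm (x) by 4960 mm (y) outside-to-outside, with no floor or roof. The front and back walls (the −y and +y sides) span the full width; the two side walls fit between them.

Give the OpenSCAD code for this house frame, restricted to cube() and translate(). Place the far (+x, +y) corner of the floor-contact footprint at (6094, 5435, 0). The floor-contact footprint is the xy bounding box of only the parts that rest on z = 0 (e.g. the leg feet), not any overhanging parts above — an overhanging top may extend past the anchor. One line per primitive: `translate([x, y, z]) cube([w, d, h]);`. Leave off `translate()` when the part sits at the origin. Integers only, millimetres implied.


translate([494, 475, 0]) cube([5600, 126, 2340]);
translate([494, 5309, 0]) cube([5600, 126, 2340]);
translate([494, 601, 0]) cube([126, 4708, 2340]);
translate([5968, 601, 0]) cube([126, 4708, 2340]);
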